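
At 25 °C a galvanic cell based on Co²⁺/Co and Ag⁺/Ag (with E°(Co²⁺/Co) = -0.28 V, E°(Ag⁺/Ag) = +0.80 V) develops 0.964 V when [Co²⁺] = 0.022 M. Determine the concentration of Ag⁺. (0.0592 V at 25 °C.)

From the Nernst equation, log Q = n(E° − E)/0.0592 = 2(1.08 − 0.964)/0.0592 = 3.919, so Q = 8300.
With Q = [Co²⁺]/[Ag⁺]^2 and the known concentrations, [Ag⁺]^2 in the denominator gives [Ag⁺] = 0.0016 M.

0.0016 M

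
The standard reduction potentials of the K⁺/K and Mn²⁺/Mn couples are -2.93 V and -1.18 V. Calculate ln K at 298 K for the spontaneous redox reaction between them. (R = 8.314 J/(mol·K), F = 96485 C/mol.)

E°_cell = -1.18 − (-2.93) = 1.75 V, with n = 2 electrons transferred.
At equilibrium E = 0, so the Nernst equation gives ln K = nFE°/RT = (2)(96485)(1.75)/((8.314)(298)) = 136.30.

ln K = 136.3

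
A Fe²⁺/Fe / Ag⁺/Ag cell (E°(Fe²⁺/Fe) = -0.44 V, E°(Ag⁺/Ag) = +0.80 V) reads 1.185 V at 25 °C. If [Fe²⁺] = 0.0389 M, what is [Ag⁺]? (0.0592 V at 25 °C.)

0.023 M

From the Nernst equation, log Q = n(E° − E)/0.0592 = 2(1.24 − 1.185)/0.0592 = 1.858, so Q = 72.1.
With Q = [Fe²⁺]/[Ag⁺]^2 and the known concentrations, [Ag⁺]^2 in the denominator gives [Ag⁺] = 0.023 M.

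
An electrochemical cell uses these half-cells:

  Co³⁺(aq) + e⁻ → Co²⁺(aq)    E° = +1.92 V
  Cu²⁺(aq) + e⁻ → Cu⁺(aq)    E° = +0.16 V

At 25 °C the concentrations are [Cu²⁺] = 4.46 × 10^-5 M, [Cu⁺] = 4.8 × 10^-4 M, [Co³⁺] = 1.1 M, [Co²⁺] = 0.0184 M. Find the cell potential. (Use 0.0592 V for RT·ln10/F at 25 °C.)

The Co³⁺/Co²⁺ couple has the higher reduction potential and acts as the cathode, so E°_cell = +1.92 − (+0.16) = 1.76 V.
Balancing electrons gives n = 1; the reaction quotient is Q = [Cu²⁺]·[Co²⁺]/([Cu⁺]·[Co³⁺]) = 0.00155.
At 25 °C, E = E° − (0.0592/n) log Q = 1.76 − (0.0592/1)(-2.808) = 1.760 + 0.166 = 1.926 V.

1.93 V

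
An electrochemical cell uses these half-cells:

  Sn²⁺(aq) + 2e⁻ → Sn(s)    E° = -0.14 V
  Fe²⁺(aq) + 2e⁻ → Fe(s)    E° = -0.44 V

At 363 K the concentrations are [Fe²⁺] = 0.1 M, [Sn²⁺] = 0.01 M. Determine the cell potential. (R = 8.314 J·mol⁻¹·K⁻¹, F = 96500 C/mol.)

The Sn²⁺/Sn couple has the higher reduction potential and acts as the cathode, so E°_cell = -0.14 − (-0.44) = 0.30 V.
Balancing electrons gives n = 2; the reaction quotient is Q = [Fe²⁺]/[Sn²⁺] = 10.0.
E = E° − (RT/nF) ln Q = 0.30 − (8.314×363)/(2×96500) × (2.303) = 0.300 − 0.036 = 0.264 V.

0.264 V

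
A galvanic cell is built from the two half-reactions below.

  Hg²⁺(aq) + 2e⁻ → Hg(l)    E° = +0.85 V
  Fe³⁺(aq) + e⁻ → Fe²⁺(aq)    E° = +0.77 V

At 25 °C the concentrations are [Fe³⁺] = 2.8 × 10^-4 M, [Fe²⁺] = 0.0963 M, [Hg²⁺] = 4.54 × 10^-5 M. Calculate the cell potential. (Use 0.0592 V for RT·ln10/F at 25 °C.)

0.102 V

The Hg²⁺/Hg couple has the higher reduction potential and acts as the cathode, so E°_cell = +0.85 − (+0.77) = 0.08 V.
Balancing electrons gives n = 2; the reaction quotient is Q = [Fe³⁺]^2/([Fe²⁺]^2·[Hg²⁺]) = 0.186.
At 25 °C, E = E° − (0.0592/n) log Q = 0.08 − (0.0592/2)(-0.730) = 0.080 + 0.022 = 0.102 V.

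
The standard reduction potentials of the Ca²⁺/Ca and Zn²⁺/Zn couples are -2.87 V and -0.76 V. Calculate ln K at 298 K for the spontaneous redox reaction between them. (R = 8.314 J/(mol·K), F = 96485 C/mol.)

ln K = 164.3

E°_cell = -0.76 − (-2.87) = 2.11 V, with n = 2 electrons transferred.
At equilibrium E = 0, so the Nernst equation gives ln K = nFE°/RT = (2)(96485)(2.11)/((8.314)(298)) = 164.34.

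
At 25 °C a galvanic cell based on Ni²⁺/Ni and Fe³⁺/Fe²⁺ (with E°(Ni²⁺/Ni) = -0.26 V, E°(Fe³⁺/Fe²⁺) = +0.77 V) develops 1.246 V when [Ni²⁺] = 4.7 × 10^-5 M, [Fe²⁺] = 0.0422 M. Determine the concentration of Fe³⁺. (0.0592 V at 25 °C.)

1.3 M

From the Nernst equation, log Q = n(E° − E)/0.0592 = 2(1.03 − 1.246)/0.0592 = -7.297, so Q = 5.04 × 10^-8.
With Q = [Ni²⁺]·[Fe²⁺]^2/[Fe³⁺]^2 and the known concentrations, [Fe³⁺]^2 in the denominator gives [Fe³⁺] = 1.3 M.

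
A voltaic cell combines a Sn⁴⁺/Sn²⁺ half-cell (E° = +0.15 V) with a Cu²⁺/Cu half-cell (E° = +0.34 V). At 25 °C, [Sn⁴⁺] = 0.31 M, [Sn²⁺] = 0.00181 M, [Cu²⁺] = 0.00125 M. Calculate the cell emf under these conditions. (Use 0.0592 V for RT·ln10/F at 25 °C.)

0.038 V

The Cu²⁺/Cu couple has the higher reduction potential and acts as the cathode, so E°_cell = +0.34 − (+0.15) = 0.19 V.
Balancing electrons gives n = 2; the reaction quotient is Q = [Sn⁴⁺]/([Sn²⁺]·[Cu²⁺]) = 1.37 × 10^5.
At 25 °C, E = E° − (0.0592/n) log Q = 0.19 − (0.0592/2)(5.137) = 0.190 − 0.152 = 0.038 V.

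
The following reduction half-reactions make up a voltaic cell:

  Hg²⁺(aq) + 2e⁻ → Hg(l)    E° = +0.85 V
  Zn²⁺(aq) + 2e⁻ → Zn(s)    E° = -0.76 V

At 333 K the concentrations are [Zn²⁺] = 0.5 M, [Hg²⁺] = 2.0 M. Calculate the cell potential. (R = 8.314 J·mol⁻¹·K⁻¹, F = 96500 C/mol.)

The Hg²⁺/Hg couple has the higher reduction potential and acts as the cathode, so E°_cell = +0.85 − (-0.76) = 1.61 V.
Balancing electrons gives n = 2; the reaction quotient is Q = [Zn²⁺]/[Hg²⁺] = 0.250.
E = E° − (RT/nF) ln Q = 1.61 − (8.314×333)/(2×96500) × (-1.386) = 1.610 + 0.020 = 1.630 V.

1.63 V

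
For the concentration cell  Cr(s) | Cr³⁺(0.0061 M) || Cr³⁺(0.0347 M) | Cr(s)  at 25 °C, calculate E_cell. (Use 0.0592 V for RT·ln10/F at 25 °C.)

Both half-cells are Cr³⁺/Cr, so E°_cell = 0. The concentrated side is the cathode; the cell reaction moves Cr³⁺ from high to low concentration with n = 3.
Q = [Cr³⁺]_dilute/[Cr³⁺]_conc = 0.0061/0.0347 = 0.176.
E = 0 − (0.0592/3) log Q = −(0.0592/3)(-0.755) = 0.0149 V.

0.015 V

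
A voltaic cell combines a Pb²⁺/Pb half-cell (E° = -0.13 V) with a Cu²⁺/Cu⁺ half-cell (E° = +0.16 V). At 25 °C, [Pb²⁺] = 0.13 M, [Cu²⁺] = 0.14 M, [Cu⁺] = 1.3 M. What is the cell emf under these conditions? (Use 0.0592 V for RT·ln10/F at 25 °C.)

The Cu²⁺/Cu⁺ couple has the higher reduction potential and acts as the cathode, so E°_cell = +0.16 − (-0.13) = 0.29 V.
Balancing electrons gives n = 2; the reaction quotient is Q = [Pb²⁺]·[Cu⁺]^2/[Cu²⁺]^2 = 11.2.
At 25 °C, E = E° − (0.0592/n) log Q = 0.29 − (0.0592/2)(1.050) = 0.290 − 0.031 = 0.259 V.

0.259 V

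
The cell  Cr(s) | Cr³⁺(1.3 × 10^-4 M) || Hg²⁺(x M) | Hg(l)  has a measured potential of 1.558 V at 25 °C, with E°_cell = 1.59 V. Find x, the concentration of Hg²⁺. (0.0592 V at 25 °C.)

From the Nernst equation, log Q = n(E° − E)/0.0592 = 6(1.59 − 1.558)/0.0592 = 3.243, so Q = 1750.
With Q = [Cr³⁺]^2/[Hg²⁺]^3 and the known concentrations, [Hg²⁺]^3 in the denominator gives [Hg²⁺] = 2.1 × 10^-4 M.

2.1 × 10^-4 M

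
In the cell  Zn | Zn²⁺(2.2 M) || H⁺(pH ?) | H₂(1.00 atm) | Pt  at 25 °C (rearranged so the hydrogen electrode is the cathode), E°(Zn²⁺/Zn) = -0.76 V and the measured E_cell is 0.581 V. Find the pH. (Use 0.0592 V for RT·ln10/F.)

E°_cell = 0.76 V and n = 2.
log Q = n(E° − E)/0.0592 = 2×(0.76 − 0.581)/0.0592 = 6.047.
With Q = [Zn²⁺]·P(H₂) / [H⁺]^2, solving for [H⁺] gives log[H⁺] = -2.852, so pH = 2.85.

pH = 2.85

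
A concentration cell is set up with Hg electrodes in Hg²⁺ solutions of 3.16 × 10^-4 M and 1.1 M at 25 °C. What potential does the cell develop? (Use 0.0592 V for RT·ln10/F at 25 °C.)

0.10 V

Both half-cells are Hg²⁺/Hg, so E°_cell = 0. The concentrated side is the cathode; the cell reaction moves Hg²⁺ from high to low concentration with n = 2.
Q = [Hg²⁺]_dilute/[Hg²⁺]_conc = 3.16 × 10^-4/1.1 = 2.87 × 10^-4.
E = 0 − (0.0592/2) log Q = −(0.0592/2)(-3.542) = 0.1048 V.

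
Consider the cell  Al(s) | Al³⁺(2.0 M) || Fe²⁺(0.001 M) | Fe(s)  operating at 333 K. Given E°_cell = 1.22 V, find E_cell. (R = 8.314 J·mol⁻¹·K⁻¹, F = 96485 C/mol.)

Balancing electrons gives n = 6; the reaction quotient is Q = [Al³⁺]^2/[Fe²⁺]^3 = 4 × 10^9.
E = E° − (RT/nF) ln Q = 1.22 − (8.314×333)/(6×96485) × (22.110) = 1.220 − 0.106 = 1.114 V.

1.11 V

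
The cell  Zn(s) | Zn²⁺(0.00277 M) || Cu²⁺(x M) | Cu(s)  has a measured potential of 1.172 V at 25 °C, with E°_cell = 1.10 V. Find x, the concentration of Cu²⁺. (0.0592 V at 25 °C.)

From the Nernst equation, log Q = n(E° − E)/0.0592 = 2(1.10 − 1.172)/0.0592 = -2.432, so Q = 0.00369.
With Q = [Zn²⁺]/[Cu²⁺] and the known concentrations, [Cu²⁺] in the denominator gives [Cu²⁺] = 0.75 M.

0.75 M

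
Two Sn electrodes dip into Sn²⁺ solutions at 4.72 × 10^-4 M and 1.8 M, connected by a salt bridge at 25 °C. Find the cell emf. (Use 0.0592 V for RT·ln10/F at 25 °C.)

Both half-cells are Sn²⁺/Sn, so E°_cell = 0. The concentrated side is the cathode; the cell reaction moves Sn²⁺ from high to low concentration with n = 2.
Q = [Sn²⁺]_dilute/[Sn²⁺]_conc = 4.72 × 10^-4/1.8 = 2.62 × 10^-4.
E = 0 − (0.0592/2) log Q = −(0.0592/2)(-3.581) = 0.1060 V.

0.11 V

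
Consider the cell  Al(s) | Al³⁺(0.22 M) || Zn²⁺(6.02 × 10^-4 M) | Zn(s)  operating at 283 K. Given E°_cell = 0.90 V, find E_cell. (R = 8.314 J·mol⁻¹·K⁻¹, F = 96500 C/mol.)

Balancing electrons gives n = 6; the reaction quotient is Q = [Al³⁺]^2/[Zn²⁺]^3 = 2.22 × 10^8.
E = E° − (RT/nF) ln Q = 0.90 − (8.314×283)/(6×96500) × (19.218) = 0.900 − 0.078 = 0.822 V.

0.822 V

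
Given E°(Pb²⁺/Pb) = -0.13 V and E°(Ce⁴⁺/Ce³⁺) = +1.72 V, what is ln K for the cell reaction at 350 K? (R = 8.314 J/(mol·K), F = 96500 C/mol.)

ln K = 122.7

E°_cell = +1.72 − (-0.13) = 1.85 V, with n = 2 electrons transferred.
At equilibrium E = 0, so the Nernst equation gives ln K = nFE°/RT = (2)(96500)(1.85)/((8.314)(350)) = 122.70.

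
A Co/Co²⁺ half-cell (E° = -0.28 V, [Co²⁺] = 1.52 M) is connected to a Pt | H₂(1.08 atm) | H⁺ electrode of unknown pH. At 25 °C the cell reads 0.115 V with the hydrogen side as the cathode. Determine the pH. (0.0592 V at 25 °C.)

E°_cell = 0.28 V and n = 2.
log Q = n(E° − E)/0.0592 = 2×(0.28 − 0.115)/0.0592 = 5.574.
With Q = [Co²⁺]·P(H₂) / [H⁺]^2, solving for [H⁺] gives log[H⁺] = -2.680, so pH = 2.68.

pH = 2.68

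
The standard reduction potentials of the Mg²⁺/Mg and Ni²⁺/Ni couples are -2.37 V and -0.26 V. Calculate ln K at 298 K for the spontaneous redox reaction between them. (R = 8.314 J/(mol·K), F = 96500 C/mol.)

ln K = 164.4

E°_cell = -0.26 − (-2.37) = 2.11 V, with n = 2 electrons transferred.
At equilibrium E = 0, so the Nernst equation gives ln K = nFE°/RT = (2)(96500)(2.11)/((8.314)(298)) = 164.37.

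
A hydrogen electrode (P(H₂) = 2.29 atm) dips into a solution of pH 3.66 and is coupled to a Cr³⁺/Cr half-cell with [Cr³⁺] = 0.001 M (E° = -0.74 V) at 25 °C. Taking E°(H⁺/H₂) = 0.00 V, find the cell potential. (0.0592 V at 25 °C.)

0.57 V

The hydrogen couple is the cathode, so E°_cell = 0.74 V; n = 6.
[H⁺] = 10^(−3.66) = 2.2 × 10^-4 M, and Q = [Cr³⁺]^2·P(H₂)^3 / [H⁺]^6 = 1.1 × 10^17.
E = E° − (0.0592/6) log Q = 0.74 − (0.0592/6)(17.040) = 0.572 V.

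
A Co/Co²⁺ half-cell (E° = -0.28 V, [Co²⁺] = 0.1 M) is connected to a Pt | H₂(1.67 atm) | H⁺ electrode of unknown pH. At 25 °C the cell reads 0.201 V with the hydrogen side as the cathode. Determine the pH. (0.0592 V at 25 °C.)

E°_cell = 0.28 V and n = 2.
log Q = n(E° − E)/0.0592 = 2×(0.28 − 0.201)/0.0592 = 2.669.
With Q = [Co²⁺]·P(H₂) / [H⁺]^2, solving for [H⁺] gives log[H⁺] = -1.723, so pH = 1.72.

pH = 1.72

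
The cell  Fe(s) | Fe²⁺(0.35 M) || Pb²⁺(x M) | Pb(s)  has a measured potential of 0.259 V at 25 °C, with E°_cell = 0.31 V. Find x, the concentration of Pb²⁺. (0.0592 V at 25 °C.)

From the Nernst equation, log Q = n(E° − E)/0.0592 = 2(0.31 − 0.259)/0.0592 = 1.723, so Q = 52.8.
With Q = [Fe²⁺]/[Pb²⁺] and the known concentrations, [Pb²⁺] in the denominator gives [Pb²⁺] = 0.0066 M.

0.0066 M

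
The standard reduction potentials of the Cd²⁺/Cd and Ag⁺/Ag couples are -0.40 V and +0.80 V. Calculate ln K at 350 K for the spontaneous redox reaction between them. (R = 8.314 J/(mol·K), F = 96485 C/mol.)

ln K = 79.6

E°_cell = +0.80 − (-0.40) = 1.20 V, with n = 2 electrons transferred.
At equilibrium E = 0, so the Nernst equation gives ln K = nFE°/RT = (2)(96485)(1.20)/((8.314)(350)) = 79.58.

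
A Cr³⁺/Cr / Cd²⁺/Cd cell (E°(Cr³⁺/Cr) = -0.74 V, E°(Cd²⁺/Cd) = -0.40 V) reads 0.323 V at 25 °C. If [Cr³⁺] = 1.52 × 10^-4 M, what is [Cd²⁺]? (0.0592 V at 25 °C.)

From the Nernst equation, log Q = n(E° − E)/0.0592 = 6(0.34 − 0.323)/0.0592 = 1.723, so Q = 52.8.
With Q = [Cr³⁺]^2/[Cd²⁺]^3 and the known concentrations, [Cd²⁺]^3 in the denominator gives [Cd²⁺] = 7.6 × 10^-4 M.

7.6 × 10^-4 M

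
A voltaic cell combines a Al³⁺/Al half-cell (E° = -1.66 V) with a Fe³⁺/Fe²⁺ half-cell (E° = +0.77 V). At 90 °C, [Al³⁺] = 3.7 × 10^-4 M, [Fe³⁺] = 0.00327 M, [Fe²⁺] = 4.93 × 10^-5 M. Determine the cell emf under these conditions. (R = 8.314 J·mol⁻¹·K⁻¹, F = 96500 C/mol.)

2.64 V

The Fe³⁺/Fe²⁺ couple has the higher reduction potential and acts as the cathode, so E°_cell = +0.77 − (-1.66) = 2.43 V.
Balancing electrons gives n = 3; the reaction quotient is Q = [Al³⁺]·[Fe²⁺]^3/[Fe³⁺]^3 = 1.27 × 10^-9.
E = E° − (RT/nF) ln Q = 2.43 − (8.314×363)/(3×96500) × (-20.486) = 2.430 + 0.214 = 2.644 V.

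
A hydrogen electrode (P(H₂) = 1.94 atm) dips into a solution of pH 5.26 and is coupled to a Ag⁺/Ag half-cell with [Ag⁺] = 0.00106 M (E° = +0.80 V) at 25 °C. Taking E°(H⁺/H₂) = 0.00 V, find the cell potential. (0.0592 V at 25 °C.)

The Ag⁺/Ag couple is the cathode, so E°_cell = 0.80 V; n = 2.
[H⁺] = 10^(−5.26) = 5.5 × 10^-6 M, and Q = [H⁺]^2 / ([Ag⁺]^2·P(H₂)) = 1.39 × 10^-5.
E = E° − (0.0592/2) log Q = 0.80 − (0.0592/2)(-4.858) = 0.944 V.

0.94 V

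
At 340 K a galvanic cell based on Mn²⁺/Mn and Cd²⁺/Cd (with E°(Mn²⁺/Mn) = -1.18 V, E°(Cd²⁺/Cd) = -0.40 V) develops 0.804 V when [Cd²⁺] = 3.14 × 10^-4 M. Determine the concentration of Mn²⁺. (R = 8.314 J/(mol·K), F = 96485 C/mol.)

6.1 × 10^-5 M

From the Nernst equation, ln Q = nF(E° − E)/RT = 2×96485×(0.78 − 0.804)/(8.314×340) = -1.638, so Q = 0.194.
With Q = [Mn²⁺]/[Cd²⁺] and the known concentrations, [Mn²⁺] in the numerator gives [Mn²⁺] = 6.1 × 10^-5 M.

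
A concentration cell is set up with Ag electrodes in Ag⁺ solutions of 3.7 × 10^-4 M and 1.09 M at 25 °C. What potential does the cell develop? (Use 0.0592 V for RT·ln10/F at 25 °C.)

0.21 V

Both half-cells are Ag⁺/Ag, so E°_cell = 0. The concentrated side is the cathode; the cell reaction moves Ag⁺ from high to low concentration with n = 1.
Q = [Ag⁺]_dilute/[Ag⁺]_conc = 3.7 × 10^-4/1.09 = 3.39 × 10^-4.
E = 0 − (0.0592/1) log Q = −(0.0592/1)(-3.469) = 0.2054 V.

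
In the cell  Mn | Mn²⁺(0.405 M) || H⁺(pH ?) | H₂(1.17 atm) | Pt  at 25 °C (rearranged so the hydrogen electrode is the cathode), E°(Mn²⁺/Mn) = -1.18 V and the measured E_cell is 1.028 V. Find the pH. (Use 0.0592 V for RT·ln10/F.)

E°_cell = 1.18 V and n = 2.
log Q = n(E° − E)/0.0592 = 2×(1.18 − 1.028)/0.0592 = 5.135.
With Q = [Mn²⁺]·P(H₂) / [H⁺]^2, solving for [H⁺] gives log[H⁺] = -2.730, so pH = 2.73.

pH = 2.73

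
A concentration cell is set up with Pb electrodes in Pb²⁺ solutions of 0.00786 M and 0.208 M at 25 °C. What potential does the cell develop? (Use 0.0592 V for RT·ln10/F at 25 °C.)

Both half-cells are Pb²⁺/Pb, so E°_cell = 0. The concentrated side is the cathode; the cell reaction moves Pb²⁺ from high to low concentration with n = 2.
Q = [Pb²⁺]_dilute/[Pb²⁺]_conc = 0.00786/0.208 = 0.0378.
E = 0 − (0.0592/2) log Q = −(0.0592/2)(-1.423) = 0.0421 V.

0.042 V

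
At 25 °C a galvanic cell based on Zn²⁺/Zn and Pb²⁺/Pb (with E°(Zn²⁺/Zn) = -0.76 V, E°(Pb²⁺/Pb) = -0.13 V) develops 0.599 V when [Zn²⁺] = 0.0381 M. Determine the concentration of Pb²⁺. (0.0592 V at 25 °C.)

From the Nernst equation, log Q = n(E° − E)/0.0592 = 2(0.63 − 0.599)/0.0592 = 1.047, so Q = 11.2.
With Q = [Zn²⁺]/[Pb²⁺] and the known concentrations, [Pb²⁺] in the denominator gives [Pb²⁺] = 0.0034 M.

0.0034 M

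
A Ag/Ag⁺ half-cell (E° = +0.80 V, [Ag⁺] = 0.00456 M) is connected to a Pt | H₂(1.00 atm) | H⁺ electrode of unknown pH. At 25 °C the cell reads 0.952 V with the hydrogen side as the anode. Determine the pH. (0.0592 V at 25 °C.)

E°_cell = 0.80 V and n = 2.
log Q = n(E° − E)/0.0592 = 2×(0.80 − 0.952)/0.0592 = -5.135.
With Q = [H⁺]^2 / ([Ag⁺]^2·P(H₂)), solving for [H⁺] gives log[H⁺] = -4.909, so pH = 4.91.

pH = 4.91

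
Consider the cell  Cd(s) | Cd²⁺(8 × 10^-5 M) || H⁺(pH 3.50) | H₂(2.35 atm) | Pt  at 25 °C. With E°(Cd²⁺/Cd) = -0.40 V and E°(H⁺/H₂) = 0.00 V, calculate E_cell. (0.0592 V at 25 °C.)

The hydrogen couple is the cathode, so E°_cell = 0.40 V; n = 2.
[H⁺] = 10^(−3.50) = 3.2 × 10^-4 M, and Q = [Cd²⁺]·P(H₂) / [H⁺]^2 = 1880.
E = E° − (0.0592/2) log Q = 0.40 − (0.0592/2)(3.274) = 0.303 V.

0.30 V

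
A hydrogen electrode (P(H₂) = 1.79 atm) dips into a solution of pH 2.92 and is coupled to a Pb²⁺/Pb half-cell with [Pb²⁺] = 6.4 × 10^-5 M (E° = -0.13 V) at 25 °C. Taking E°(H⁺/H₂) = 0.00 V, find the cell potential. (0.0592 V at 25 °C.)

0.074 V

The hydrogen couple is the cathode, so E°_cell = 0.13 V; n = 2.
[H⁺] = 10^(−2.92) = 0.0012 M, and Q = [Pb²⁺]·P(H₂) / [H⁺]^2 = 79.3.
E = E° − (0.0592/2) log Q = 0.13 − (0.0592/2)(1.899) = 0.074 V.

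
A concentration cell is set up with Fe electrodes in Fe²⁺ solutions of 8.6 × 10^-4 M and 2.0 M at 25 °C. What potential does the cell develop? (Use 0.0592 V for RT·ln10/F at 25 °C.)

0.100 V

Both half-cells are Fe²⁺/Fe, so E°_cell = 0. The concentrated side is the cathode; the cell reaction moves Fe²⁺ from high to low concentration with n = 2.
Q = [Fe²⁺]_dilute/[Fe²⁺]_conc = 8.6 × 10^-4/2.0 = 4.3 × 10^-4.
E = 0 − (0.0592/2) log Q = −(0.0592/2)(-3.367) = 0.0997 V.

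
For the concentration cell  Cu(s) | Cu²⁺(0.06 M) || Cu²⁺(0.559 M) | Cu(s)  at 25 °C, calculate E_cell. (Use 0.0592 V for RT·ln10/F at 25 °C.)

Both half-cells are Cu²⁺/Cu, so E°_cell = 0. The concentrated side is the cathode; the cell reaction moves Cu²⁺ from high to low concentration with n = 2.
Q = [Cu²⁺]_dilute/[Cu²⁺]_conc = 0.06/0.559 = 0.107.
E = 0 − (0.0592/2) log Q = −(0.0592/2)(-0.969) = 0.0287 V.

0.029 V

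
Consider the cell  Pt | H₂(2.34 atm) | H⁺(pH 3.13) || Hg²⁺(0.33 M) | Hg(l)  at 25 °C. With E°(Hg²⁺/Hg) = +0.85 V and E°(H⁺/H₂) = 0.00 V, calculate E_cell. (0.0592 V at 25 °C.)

1.03 V

The Hg²⁺/Hg couple is the cathode, so E°_cell = 0.85 V; n = 2.
[H⁺] = 10^(−3.13) = 7.4 × 10^-4 M, and Q = [H⁺]^2 / ([Hg²⁺]·P(H₂)) = 7.12 × 10^-7.
E = E° − (0.0592/2) log Q = 0.85 − (0.0592/2)(-6.148) = 1.032 V.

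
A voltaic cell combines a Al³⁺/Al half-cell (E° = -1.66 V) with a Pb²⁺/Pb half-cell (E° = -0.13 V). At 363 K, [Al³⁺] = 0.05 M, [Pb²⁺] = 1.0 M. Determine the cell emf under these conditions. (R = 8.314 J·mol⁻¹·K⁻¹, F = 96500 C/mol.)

The Pb²⁺/Pb couple has the higher reduction potential and acts as the cathode, so E°_cell = -0.13 − (-1.66) = 1.53 V.
Balancing electrons gives n = 6; the reaction quotient is Q = [Al³⁺]^2/[Pb²⁺]^3 = 0.00250.
E = E° − (RT/nF) ln Q = 1.53 − (8.314×363)/(6×96500) × (-5.991) = 1.530 + 0.031 = 1.561 V.

1.56 V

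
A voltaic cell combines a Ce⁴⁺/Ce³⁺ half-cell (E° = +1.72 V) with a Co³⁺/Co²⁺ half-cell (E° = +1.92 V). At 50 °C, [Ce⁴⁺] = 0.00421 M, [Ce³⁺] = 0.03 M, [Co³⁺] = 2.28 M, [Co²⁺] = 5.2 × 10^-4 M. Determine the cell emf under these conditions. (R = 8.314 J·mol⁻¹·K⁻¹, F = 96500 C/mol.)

0.488 V

The Co³⁺/Co²⁺ couple has the higher reduction potential and acts as the cathode, so E°_cell = +1.92 − (+1.72) = 0.20 V.
Balancing electrons gives n = 1; the reaction quotient is Q = [Ce⁴⁺]·[Co²⁺]/([Ce³⁺]·[Co³⁺]) = 3.2 × 10^-5.
E = E° − (RT/nF) ln Q = 0.20 − (8.314×323)/(1×96500) × (-10.350) = 0.200 + 0.288 = 0.488 V.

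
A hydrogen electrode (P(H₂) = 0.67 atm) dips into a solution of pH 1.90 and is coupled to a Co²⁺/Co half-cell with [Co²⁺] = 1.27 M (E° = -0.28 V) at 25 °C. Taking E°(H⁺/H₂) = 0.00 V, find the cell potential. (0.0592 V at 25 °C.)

The hydrogen couple is the cathode, so E°_cell = 0.28 V; n = 2.
[H⁺] = 10^(−1.90) = 0.013 M, and Q = [Co²⁺]·P(H₂) / [H⁺]^2 = 5370.
E = E° − (0.0592/2) log Q = 0.28 − (0.0592/2)(3.730) = 0.170 V.

0.17 V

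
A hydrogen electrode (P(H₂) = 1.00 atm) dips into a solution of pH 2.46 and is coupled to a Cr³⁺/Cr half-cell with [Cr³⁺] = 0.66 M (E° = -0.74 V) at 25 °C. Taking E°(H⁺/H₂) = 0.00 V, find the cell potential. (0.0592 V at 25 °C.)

The hydrogen couple is the cathode, so E°_cell = 0.74 V; n = 6.
[H⁺] = 10^(−2.46) = 0.0035 M, and Q = [Cr³⁺]^2·P(H₂)^3 / [H⁺]^6 = 2.51 × 10^14.
E = E° − (0.0592/6) log Q = 0.74 − (0.0592/6)(14.399) = 0.598 V.

0.60 V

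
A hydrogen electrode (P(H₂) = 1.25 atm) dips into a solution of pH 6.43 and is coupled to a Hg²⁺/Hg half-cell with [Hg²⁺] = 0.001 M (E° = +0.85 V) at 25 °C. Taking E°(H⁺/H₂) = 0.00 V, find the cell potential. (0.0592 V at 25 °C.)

The Hg²⁺/Hg couple is the cathode, so E°_cell = 0.85 V; n = 2.
[H⁺] = 10^(−6.43) = 3.7 × 10^-7 M, and Q = [H⁺]^2 / ([Hg²⁺]·P(H₂)) = 1.1 × 10^-10.
E = E° − (0.0592/2) log Q = 0.85 − (0.0592/2)(-9.957) = 1.145 V.

1.14 V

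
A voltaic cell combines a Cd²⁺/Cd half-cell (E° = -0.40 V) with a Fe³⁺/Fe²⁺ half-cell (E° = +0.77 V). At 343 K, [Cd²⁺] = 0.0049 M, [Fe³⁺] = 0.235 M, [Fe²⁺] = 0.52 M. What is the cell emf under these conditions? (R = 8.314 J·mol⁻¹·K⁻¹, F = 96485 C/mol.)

1.23 V

The Fe³⁺/Fe²⁺ couple has the higher reduction potential and acts as the cathode, so E°_cell = +0.77 − (-0.40) = 1.17 V.
Balancing electrons gives n = 2; the reaction quotient is Q = [Cd²⁺]·[Fe²⁺]^2/[Fe³⁺]^2 = 0.0240.
E = E° − (RT/nF) ln Q = 1.17 − (8.314×343)/(2×96485) × (-3.730) = 1.170 + 0.055 = 1.225 V.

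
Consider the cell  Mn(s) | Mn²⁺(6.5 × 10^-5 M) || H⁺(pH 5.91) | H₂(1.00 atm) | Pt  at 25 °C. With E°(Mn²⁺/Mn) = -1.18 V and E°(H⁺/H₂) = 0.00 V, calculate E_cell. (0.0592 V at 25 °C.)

0.95 V

The hydrogen couple is the cathode, so E°_cell = 1.18 V; n = 2.
[H⁺] = 10^(−5.91) = 1.2 × 10^-6 M, and Q = [Mn²⁺]·P(H₂) / [H⁺]^2 = 4.29 × 10^7.
E = E° − (0.0592/2) log Q = 1.18 − (0.0592/2)(7.633) = 0.954 V.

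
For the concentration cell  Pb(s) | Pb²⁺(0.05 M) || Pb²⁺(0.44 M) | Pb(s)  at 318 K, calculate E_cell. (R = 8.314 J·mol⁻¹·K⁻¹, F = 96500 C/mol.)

0.030 V

Both half-cells are Pb²⁺/Pb, so E°_cell = 0. The concentrated side is the cathode; the cell reaction moves Pb²⁺ from high to low concentration with n = 2.
Q = [Pb²⁺]_dilute/[Pb²⁺]_conc = 0.05/0.44 = 0.114.
E = 0 − (RT/nF) ln Q = −((8.314×318)/(2×96500))(-2.175) = 0.0298 V.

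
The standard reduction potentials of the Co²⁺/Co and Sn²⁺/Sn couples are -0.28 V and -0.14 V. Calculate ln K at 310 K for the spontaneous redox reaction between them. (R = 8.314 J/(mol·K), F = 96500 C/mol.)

ln K = 10.5

E°_cell = -0.14 − (-0.28) = 0.14 V, with n = 2 electrons transferred.
At equilibrium E = 0, so the Nernst equation gives ln K = nFE°/RT = (2)(96500)(0.14)/((8.314)(310)) = 10.48.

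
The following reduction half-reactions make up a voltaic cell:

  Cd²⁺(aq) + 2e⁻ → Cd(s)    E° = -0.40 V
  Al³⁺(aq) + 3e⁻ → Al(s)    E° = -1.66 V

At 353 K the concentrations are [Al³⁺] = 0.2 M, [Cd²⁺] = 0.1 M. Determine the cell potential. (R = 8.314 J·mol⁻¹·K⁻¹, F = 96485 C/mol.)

1.24 V

The Cd²⁺/Cd couple has the higher reduction potential and acts as the cathode, so E°_cell = -0.40 − (-1.66) = 1.26 V.
Balancing electrons gives n = 6; the reaction quotient is Q = [Al³⁺]^2/[Cd²⁺]^3 = 40.0.
E = E° − (RT/nF) ln Q = 1.26 − (8.314×353)/(6×96485) × (3.689) = 1.260 − 0.019 = 1.241 V.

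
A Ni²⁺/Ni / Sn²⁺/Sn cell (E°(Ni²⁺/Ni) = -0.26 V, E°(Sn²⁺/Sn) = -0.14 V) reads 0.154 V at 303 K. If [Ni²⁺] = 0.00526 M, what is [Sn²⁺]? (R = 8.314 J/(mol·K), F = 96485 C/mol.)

From the Nernst equation, ln Q = nF(E° − E)/RT = 2×96485×(0.12 − 0.154)/(8.314×303) = -2.604, so Q = 0.0739.
With Q = [Ni²⁺]/[Sn²⁺] and the known concentrations, [Sn²⁺] in the denominator gives [Sn²⁺] = 0.071 M.

0.071 M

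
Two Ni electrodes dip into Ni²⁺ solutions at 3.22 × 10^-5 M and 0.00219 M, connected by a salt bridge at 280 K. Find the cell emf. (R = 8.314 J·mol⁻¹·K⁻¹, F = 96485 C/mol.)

0.051 V

Both half-cells are Ni²⁺/Ni, so E°_cell = 0. The concentrated side is the cathode; the cell reaction moves Ni²⁺ from high to low concentration with n = 2.
Q = [Ni²⁺]_dilute/[Ni²⁺]_conc = 3.22 × 10^-5/0.00219 = 0.0147.
E = 0 − (RT/nF) ln Q = −((8.314×280)/(2×96485))(-4.220) = 0.0509 V.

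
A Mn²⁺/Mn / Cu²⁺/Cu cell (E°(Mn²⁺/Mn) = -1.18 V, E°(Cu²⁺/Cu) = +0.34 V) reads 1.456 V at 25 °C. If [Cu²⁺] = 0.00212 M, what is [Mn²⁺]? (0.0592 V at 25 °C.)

From the Nernst equation, log Q = n(E° − E)/0.0592 = 2(1.52 − 1.456)/0.0592 = 2.162, so Q = 145.
With Q = [Mn²⁺]/[Cu²⁺] and the known concentrations, [Mn²⁺] in the numerator gives [Mn²⁺] = 0.31 M.

0.31 M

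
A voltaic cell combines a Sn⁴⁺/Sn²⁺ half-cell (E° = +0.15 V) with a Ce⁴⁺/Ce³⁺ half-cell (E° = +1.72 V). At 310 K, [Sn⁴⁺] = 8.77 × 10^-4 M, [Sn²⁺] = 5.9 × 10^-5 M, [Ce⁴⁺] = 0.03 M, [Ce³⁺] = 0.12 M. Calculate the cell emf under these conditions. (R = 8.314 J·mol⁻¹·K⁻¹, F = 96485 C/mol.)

1.50 V

The Ce⁴⁺/Ce³⁺ couple has the higher reduction potential and acts as the cathode, so E°_cell = +1.72 − (+0.15) = 1.57 V.
Balancing electrons gives n = 2; the reaction quotient is Q = [Sn⁴⁺]·[Ce³⁺]^2/([Sn²⁺]·[Ce⁴⁺]^2) = 238.
E = E° − (RT/nF) ln Q = 1.57 − (8.314×310)/(2×96485) × (5.472) = 1.570 − 0.073 = 1.497 V.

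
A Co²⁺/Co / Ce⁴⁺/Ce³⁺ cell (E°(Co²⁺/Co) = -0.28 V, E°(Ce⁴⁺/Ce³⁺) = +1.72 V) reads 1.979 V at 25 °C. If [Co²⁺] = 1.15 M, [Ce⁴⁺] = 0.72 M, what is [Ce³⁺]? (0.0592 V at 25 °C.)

1.5 M

From the Nernst equation, log Q = n(E° − E)/0.0592 = 2(2.00 − 1.979)/0.0592 = 0.709, so Q = 5.12.
With Q = [Co²⁺]·[Ce³⁺]^2/[Ce⁴⁺]^2 and the known concentrations, [Ce³⁺]^2 in the numerator gives [Ce³⁺] = 1.5 M.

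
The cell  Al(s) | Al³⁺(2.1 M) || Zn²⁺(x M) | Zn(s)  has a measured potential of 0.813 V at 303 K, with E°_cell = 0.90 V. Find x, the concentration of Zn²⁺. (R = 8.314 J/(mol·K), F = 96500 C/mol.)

0.0021 M

From the Nernst equation, ln Q = nF(E° − E)/RT = 6×96500×(0.90 − 0.813)/(8.314×303) = 19.996, so Q = 4.83 × 10^8.
With Q = [Al³⁺]^2/[Zn²⁺]^3 and the known concentrations, [Zn²⁺]^3 in the denominator gives [Zn²⁺] = 0.0021 M.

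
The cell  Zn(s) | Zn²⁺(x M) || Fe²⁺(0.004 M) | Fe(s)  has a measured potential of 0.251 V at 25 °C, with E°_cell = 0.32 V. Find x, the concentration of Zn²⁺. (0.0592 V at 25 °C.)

From the Nernst equation, log Q = n(E° − E)/0.0592 = 2(0.32 − 0.251)/0.0592 = 2.331, so Q = 214.
With Q = [Zn²⁺]/[Fe²⁺] and the known concentrations, [Zn²⁺] in the numerator gives [Zn²⁺] = 0.86 M.

0.86 M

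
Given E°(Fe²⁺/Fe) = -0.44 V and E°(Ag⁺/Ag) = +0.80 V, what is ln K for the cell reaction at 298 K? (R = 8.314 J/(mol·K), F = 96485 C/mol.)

E°_cell = +0.80 − (-0.44) = 1.24 V, with n = 2 electrons transferred.
At equilibrium E = 0, so the Nernst equation gives ln K = nFE°/RT = (2)(96485)(1.24)/((8.314)(298)) = 96.58.

ln K = 96.6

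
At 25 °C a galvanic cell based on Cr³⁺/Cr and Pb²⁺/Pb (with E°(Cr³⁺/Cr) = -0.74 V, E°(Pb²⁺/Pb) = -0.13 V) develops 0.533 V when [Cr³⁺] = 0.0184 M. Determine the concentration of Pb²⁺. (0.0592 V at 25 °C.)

1.7 × 10^-4 M

From the Nernst equation, log Q = n(E° − E)/0.0592 = 6(0.61 − 0.533)/0.0592 = 7.804, so Q = 6.37 × 10^7.
With Q = [Cr³⁺]^2/[Pb²⁺]^3 and the known concentrations, [Pb²⁺]^3 in the denominator gives [Pb²⁺] = 1.7 × 10^-4 M.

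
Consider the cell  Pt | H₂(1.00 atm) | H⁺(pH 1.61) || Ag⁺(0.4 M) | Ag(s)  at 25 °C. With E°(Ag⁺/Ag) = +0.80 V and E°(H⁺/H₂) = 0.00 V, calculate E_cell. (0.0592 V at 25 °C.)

The Ag⁺/Ag couple is the cathode, so E°_cell = 0.80 V; n = 2.
[H⁺] = 10^(−1.61) = 0.025 M, and Q = [H⁺]^2 / ([Ag⁺]^2·P(H₂)) = 0.00377.
E = E° − (0.0592/2) log Q = 0.80 − (0.0592/2)(-2.424) = 0.872 V.

0.87 V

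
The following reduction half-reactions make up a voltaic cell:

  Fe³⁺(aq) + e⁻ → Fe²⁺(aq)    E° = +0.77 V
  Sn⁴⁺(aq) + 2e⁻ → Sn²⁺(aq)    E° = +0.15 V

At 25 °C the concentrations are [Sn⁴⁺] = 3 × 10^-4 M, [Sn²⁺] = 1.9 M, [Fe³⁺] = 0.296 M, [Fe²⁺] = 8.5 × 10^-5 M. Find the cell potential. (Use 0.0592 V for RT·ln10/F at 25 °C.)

0.942 V

The Fe³⁺/Fe²⁺ couple has the higher reduction potential and acts as the cathode, so E°_cell = +0.77 − (+0.15) = 0.62 V.
Balancing electrons gives n = 2; the reaction quotient is Q = [Sn⁴⁺]·[Fe²⁺]^2/([Sn²⁺]·[Fe³⁺]^2) = 1.3 × 10^-11.
At 25 °C, E = E° − (0.0592/n) log Q = 0.62 − (0.0592/2)(-10.885) = 0.620 + 0.322 = 0.942 V.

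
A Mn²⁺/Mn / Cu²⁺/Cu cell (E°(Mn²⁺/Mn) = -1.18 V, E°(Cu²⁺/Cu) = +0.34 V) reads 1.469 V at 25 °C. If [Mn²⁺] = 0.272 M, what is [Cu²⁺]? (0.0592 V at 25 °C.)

From the Nernst equation, log Q = n(E° − E)/0.0592 = 2(1.52 − 1.469)/0.0592 = 1.723, so Q = 52.8.
With Q = [Mn²⁺]/[Cu²⁺] and the known concentrations, [Cu²⁺] in the denominator gives [Cu²⁺] = 0.0051 M.

0.0051 M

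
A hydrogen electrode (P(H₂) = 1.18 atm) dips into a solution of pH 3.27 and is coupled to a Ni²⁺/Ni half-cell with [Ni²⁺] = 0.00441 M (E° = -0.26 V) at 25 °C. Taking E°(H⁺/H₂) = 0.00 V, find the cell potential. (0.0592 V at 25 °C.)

The hydrogen couple is the cathode, so E°_cell = 0.26 V; n = 2.
[H⁺] = 10^(−3.27) = 5.4 × 10^-4 M, and Q = [Ni²⁺]·P(H₂) / [H⁺]^2 = 1.8 × 10^4.
E = E° − (0.0592/2) log Q = 0.26 − (0.0592/2)(4.256) = 0.134 V.

0.13 V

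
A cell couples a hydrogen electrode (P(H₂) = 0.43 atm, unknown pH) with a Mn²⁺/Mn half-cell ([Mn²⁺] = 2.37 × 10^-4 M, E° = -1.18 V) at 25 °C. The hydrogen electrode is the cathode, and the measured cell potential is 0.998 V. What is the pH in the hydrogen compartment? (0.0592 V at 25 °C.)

E°_cell = 1.18 V and n = 2.
log Q = n(E° − E)/0.0592 = 2×(1.18 − 0.998)/0.0592 = 6.149.
With Q = [Mn²⁺]·P(H₂) / [H⁺]^2, solving for [H⁺] gives log[H⁺] = -5.070, so pH = 5.07.

pH = 5.07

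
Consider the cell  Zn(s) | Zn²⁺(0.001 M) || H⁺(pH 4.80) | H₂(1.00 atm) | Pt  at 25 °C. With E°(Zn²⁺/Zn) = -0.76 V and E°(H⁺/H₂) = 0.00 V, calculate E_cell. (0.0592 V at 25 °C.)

0.56 V

The hydrogen couple is the cathode, so E°_cell = 0.76 V; n = 2.
[H⁺] = 10^(−4.80) = 1.6 × 10^-5 M, and Q = [Zn²⁺]·P(H₂) / [H⁺]^2 = 3.98 × 10^6.
E = E° − (0.0592/2) log Q = 0.76 − (0.0592/2)(6.600) = 0.565 V.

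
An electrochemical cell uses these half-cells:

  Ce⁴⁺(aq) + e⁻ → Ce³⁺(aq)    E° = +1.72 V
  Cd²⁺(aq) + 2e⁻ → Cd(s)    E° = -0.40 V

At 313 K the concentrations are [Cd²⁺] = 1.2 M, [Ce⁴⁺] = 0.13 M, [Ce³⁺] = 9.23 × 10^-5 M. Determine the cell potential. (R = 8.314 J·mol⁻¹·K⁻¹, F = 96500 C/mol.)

2.31 V

The Ce⁴⁺/Ce³⁺ couple has the higher reduction potential and acts as the cathode, so E°_cell = +1.72 − (-0.40) = 2.12 V.
Balancing electrons gives n = 2; the reaction quotient is Q = [Cd²⁺]·[Ce³⁺]^2/[Ce⁴⁺]^2 = 6.05 × 10^-7.
E = E° − (RT/nF) ln Q = 2.12 − (8.314×313)/(2×96500) × (-14.318) = 2.120 + 0.193 = 2.313 V.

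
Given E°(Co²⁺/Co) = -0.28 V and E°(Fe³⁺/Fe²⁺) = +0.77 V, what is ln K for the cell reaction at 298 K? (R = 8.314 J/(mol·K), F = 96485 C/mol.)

E°_cell = +0.77 − (-0.28) = 1.05 V, with n = 2 electrons transferred.
At equilibrium E = 0, so the Nernst equation gives ln K = nFE°/RT = (2)(96485)(1.05)/((8.314)(298)) = 81.78.

ln K = 81.8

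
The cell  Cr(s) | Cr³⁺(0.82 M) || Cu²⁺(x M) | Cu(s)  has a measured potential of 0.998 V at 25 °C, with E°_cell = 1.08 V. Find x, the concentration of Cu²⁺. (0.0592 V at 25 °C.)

From the Nernst equation, log Q = n(E° − E)/0.0592 = 6(1.08 − 0.998)/0.0592 = 8.311, so Q = 2.05 × 10^8.
With Q = [Cr³⁺]^2/[Cu²⁺]^3 and the known concentrations, [Cu²⁺]^3 in the denominator gives [Cu²⁺] = 0.0015 M.

0.0015 M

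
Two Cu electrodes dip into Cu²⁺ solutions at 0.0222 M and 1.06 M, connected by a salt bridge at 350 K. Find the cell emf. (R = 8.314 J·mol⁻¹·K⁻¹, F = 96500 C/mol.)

0.058 V

Both half-cells are Cu²⁺/Cu, so E°_cell = 0. The concentrated side is the cathode; the cell reaction moves Cu²⁺ from high to low concentration with n = 2.
Q = [Cu²⁺]_dilute/[Cu²⁺]_conc = 0.0222/1.06 = 0.0209.
E = 0 − (RT/nF) ln Q = −((8.314×350)/(2×96500))(-3.866) = 0.0583 V.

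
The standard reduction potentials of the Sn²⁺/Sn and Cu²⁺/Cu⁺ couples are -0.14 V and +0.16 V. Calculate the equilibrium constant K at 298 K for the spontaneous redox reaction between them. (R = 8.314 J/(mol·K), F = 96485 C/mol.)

E°_cell = +0.16 − (-0.14) = 0.30 V, with n = 2 electrons transferred.
At equilibrium E = 0, so the Nernst equation gives ln K = nFE°/RT = (2)(96485)(0.30)/((8.314)(298)) = 23.37.
K = e^23.37 = 1.4 × 10^10.

1.4 × 10^10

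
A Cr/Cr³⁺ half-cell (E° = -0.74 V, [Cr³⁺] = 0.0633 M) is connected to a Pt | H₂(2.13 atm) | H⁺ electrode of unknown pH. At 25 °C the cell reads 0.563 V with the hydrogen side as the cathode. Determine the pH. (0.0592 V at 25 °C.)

pH = 3.23

E°_cell = 0.74 V and n = 6.
log Q = n(E° − E)/0.0592 = 6×(0.74 − 0.563)/0.0592 = 17.939.
With Q = [Cr³⁺]^2·P(H₂)^3 / [H⁺]^6, solving for [H⁺] gives log[H⁺] = -3.225, so pH = 3.23.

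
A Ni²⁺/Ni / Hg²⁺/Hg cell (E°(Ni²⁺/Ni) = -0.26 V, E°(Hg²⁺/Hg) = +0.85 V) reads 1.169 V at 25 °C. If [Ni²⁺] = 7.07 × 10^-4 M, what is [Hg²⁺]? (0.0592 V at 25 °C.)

From the Nernst equation, log Q = n(E° − E)/0.0592 = 2(1.11 − 1.169)/0.0592 = -1.993, so Q = 0.0102.
With Q = [Ni²⁺]/[Hg²⁺] and the known concentrations, [Hg²⁺] in the denominator gives [Hg²⁺] = 0.07 M.

0.07 M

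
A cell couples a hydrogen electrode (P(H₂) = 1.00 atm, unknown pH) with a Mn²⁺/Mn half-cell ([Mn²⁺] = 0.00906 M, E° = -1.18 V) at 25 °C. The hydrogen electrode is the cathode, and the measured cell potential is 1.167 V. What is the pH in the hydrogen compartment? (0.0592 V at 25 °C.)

E°_cell = 1.18 V and n = 2.
log Q = n(E° − E)/0.0592 = 2×(1.18 − 1.167)/0.0592 = 0.439.
With Q = [Mn²⁺]·P(H₂) / [H⁺]^2, solving for [H⁺] gives log[H⁺] = -1.241, so pH = 1.24.

pH = 1.24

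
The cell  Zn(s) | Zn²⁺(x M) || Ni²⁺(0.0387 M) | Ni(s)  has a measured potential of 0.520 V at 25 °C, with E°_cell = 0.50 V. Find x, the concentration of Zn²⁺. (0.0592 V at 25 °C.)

From the Nernst equation, log Q = n(E° − E)/0.0592 = 2(0.50 − 0.520)/0.0592 = -0.676, so Q = 0.211.
With Q = [Zn²⁺]/[Ni²⁺] and the known concentrations, [Zn²⁺] in the numerator gives [Zn²⁺] = 0.0082 M.

0.0082 M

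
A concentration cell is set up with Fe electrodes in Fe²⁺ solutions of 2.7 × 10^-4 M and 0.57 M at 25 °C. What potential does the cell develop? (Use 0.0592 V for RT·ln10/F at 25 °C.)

0.098 V

Both half-cells are Fe²⁺/Fe, so E°_cell = 0. The concentrated side is the cathode; the cell reaction moves Fe²⁺ from high to low concentration with n = 2.
Q = [Fe²⁺]_dilute/[Fe²⁺]_conc = 2.7 × 10^-4/0.57 = 4.74 × 10^-4.
E = 0 − (0.0592/2) log Q = −(0.0592/2)(-3.325) = 0.0984 V.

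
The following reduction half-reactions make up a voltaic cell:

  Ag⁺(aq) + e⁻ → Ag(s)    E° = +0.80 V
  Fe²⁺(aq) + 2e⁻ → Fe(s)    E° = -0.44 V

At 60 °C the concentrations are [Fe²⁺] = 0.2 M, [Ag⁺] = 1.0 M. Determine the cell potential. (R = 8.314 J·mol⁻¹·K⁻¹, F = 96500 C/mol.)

The Ag⁺/Ag couple has the higher reduction potential and acts as the cathode, so E°_cell = +0.80 − (-0.44) = 1.24 V.
Balancing electrons gives n = 2; the reaction quotient is Q = [Fe²⁺]/[Ag⁺]^2 = 0.200.
E = E° − (RT/nF) ln Q = 1.24 − (8.314×333)/(2×96500) × (-1.609) = 1.240 + 0.023 = 1.263 V.

1.26 V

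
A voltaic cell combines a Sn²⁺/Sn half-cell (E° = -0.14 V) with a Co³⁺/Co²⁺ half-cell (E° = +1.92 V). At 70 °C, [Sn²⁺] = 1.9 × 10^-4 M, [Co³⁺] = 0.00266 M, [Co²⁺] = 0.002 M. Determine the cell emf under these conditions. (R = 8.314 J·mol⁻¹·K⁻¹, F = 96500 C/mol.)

2.20 V

The Co³⁺/Co²⁺ couple has the higher reduction potential and acts as the cathode, so E°_cell = +1.92 − (-0.14) = 2.06 V.
Balancing electrons gives n = 2; the reaction quotient is Q = [Sn²⁺]·[Co²⁺]^2/[Co³⁺]^2 = 1.07 × 10^-4.
E = E° − (RT/nF) ln Q = 2.06 − (8.314×343)/(2×96500) × (-9.139) = 2.060 + 0.135 = 2.195 V.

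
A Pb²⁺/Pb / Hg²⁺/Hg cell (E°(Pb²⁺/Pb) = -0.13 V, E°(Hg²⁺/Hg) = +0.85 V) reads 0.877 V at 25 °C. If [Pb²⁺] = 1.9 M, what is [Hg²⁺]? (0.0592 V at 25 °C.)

From the Nernst equation, log Q = n(E° − E)/0.0592 = 2(0.98 − 0.877)/0.0592 = 3.480, so Q = 3020.
With Q = [Pb²⁺]/[Hg²⁺] and the known concentrations, [Hg²⁺] in the denominator gives [Hg²⁺] = 6.3 × 10^-4 M.

6.3 × 10^-4 M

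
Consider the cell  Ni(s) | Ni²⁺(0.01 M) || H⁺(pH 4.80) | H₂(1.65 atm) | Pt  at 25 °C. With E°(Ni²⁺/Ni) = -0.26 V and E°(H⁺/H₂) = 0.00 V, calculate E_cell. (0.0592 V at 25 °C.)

The hydrogen couple is the cathode, so E°_cell = 0.26 V; n = 2.
[H⁺] = 10^(−4.80) = 1.6 × 10^-5 M, and Q = [Ni²⁺]·P(H₂) / [H⁺]^2 = 6.57 × 10^7.
E = E° − (0.0592/2) log Q = 0.26 − (0.0592/2)(7.817) = 0.029 V.

0.029 V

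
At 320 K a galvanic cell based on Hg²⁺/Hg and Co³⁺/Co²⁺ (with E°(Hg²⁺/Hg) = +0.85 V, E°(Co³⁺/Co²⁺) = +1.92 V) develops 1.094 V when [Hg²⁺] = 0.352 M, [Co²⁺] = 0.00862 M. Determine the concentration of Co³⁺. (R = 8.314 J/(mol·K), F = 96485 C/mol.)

From the Nernst equation, ln Q = nF(E° − E)/RT = 2×96485×(1.07 − 1.094)/(8.314×320) = -1.741, so Q = 0.175.
With Q = [Hg²⁺]·[Co²⁺]^2/[Co³⁺]^2 and the known concentrations, [Co³⁺]^2 in the denominator gives [Co³⁺] = 0.012 M.

0.012 M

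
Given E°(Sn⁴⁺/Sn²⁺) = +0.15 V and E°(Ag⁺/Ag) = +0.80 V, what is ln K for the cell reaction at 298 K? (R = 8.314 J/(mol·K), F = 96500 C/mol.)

E°_cell = +0.80 − (+0.15) = 0.65 V, with n = 2 electrons transferred.
At equilibrium E = 0, so the Nernst equation gives ln K = nFE°/RT = (2)(96500)(0.65)/((8.314)(298)) = 50.63.

ln K = 50.6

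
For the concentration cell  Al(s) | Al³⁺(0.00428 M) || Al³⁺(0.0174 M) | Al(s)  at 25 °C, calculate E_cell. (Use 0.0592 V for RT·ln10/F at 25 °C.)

0.012 V

Both half-cells are Al³⁺/Al, so E°_cell = 0. The concentrated side is the cathode; the cell reaction moves Al³⁺ from high to low concentration with n = 3.
Q = [Al³⁺]_dilute/[Al³⁺]_conc = 0.00428/0.0174 = 0.246.
E = 0 − (0.0592/3) log Q = −(0.0592/3)(-0.609) = 0.0120 V.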